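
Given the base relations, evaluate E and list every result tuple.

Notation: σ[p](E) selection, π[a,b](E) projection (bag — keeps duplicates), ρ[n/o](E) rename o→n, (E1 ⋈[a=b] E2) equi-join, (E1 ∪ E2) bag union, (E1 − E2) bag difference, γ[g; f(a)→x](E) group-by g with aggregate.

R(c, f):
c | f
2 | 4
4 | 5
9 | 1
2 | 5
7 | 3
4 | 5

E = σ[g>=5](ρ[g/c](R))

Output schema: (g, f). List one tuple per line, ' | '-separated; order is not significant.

Row counts bottom-up:
  R → 6
  ρ[g/c](R) → 6
  σ[g>=5](ρ[g/c](R)) → 2

== RESULT ==
g | f
7 | 3
9 | 1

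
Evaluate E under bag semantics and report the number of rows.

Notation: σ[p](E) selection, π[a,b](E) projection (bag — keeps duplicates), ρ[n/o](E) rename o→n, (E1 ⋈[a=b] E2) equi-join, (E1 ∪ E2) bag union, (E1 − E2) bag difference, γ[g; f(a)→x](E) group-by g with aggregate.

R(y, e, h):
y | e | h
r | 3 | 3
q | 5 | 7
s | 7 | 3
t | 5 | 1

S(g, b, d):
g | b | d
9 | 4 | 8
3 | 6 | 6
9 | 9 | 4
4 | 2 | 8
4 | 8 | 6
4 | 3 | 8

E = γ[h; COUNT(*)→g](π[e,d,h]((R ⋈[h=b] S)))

Stepwise |·|:
  R → 4
  S → 6
  (R ⋈[h=b] S) → 2
  π[e,d,h]((R ⋈[h=b] S)) → 2
  γ[h; COUNT(*)→g](π[e,d,h]((R ⋈[h=b] S))) → 1

|E| = 1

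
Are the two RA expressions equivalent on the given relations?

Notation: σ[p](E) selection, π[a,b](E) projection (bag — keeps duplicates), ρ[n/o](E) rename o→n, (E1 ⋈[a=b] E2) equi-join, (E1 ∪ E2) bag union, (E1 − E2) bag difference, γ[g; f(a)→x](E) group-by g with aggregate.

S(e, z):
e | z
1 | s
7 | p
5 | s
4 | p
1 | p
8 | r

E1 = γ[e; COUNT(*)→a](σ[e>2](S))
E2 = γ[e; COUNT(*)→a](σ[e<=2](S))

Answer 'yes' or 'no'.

E1 row counts bottom-up:
  S → 6
  σ[e>2](S) → 4
  γ[e; COUNT(*)→a](σ[e>2](S)) → 4
E2 row counts bottom-up:
  S → 6
  σ[e<=2](S) → 2
  γ[e; COUNT(*)→a](σ[e<=2](S)) → 1

E1 result:
e | a
4 | 1
5 | 1
7 | 1
8 | 1
E2 result:
e | a
1 | 2
Witness: (1, 2) appears 0× in E1 but 1× in E2.

no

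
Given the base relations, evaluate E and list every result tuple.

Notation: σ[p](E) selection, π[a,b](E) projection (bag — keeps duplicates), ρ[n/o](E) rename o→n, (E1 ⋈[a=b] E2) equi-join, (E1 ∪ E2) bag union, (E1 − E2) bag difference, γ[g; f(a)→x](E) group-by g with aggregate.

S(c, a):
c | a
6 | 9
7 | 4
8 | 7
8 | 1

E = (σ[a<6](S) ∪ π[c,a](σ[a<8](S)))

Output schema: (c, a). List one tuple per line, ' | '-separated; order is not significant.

Stepwise |·|:
  S → 4
  σ[a<6](S) → 2
  S → 4
  σ[a<8](S) → 3
  π[c,a](σ[a<8](S)) → 3
  (σ[a<6](S) ∪ π[c,a](σ[a<8](S))) → 5

== RESULT ==
c | a
7 | 4
7 | 4
8 | 1
8 | 1
8 | 7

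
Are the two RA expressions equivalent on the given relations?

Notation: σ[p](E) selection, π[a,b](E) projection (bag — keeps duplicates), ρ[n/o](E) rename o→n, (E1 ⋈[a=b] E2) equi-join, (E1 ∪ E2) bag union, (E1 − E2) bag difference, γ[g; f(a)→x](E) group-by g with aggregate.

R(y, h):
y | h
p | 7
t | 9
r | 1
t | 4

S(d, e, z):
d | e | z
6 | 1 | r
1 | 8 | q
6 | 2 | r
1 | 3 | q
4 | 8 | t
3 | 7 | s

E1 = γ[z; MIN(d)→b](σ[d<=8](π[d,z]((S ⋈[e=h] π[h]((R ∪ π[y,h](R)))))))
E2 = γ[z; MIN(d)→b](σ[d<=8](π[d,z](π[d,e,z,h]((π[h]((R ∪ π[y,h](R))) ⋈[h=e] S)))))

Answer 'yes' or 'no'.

E1 per-node cardinality:
  S → 6
  R → 4
  R → 4
  π[y,h](R) → 4
  (R ∪ π[y,h](R)) → 8
  π[h]((R ∪ π[y,h](R))) → 8
  (S ⋈[e=h] π[h]((R ∪ π[y,h](R)))) → 4
  π[d,z]((S ⋈[e=h] π[h]((R ∪ π[y,h](R))))) → 4
  σ[d<=8](π[d,z]((S ⋈[e=h] π[h]((R ∪ π[y,h](R)))))) → 4
  γ[z; MIN(d)→b](σ[d<=8](π[d,z]((S ⋈[e=h] π[h]((R ∪ π[y,h](R))))))) → 2
E2 per-node cardinality:
  R → 4
  R → 4
  π[y,h](R) → 4
  (R ∪ π[y,h](R)) → 8
  π[h]((R ∪ π[y,h](R))) → 8
  S → 6
  (π[h]((R ∪ π[y,h](R))) ⋈[h=e] S) → 4
  π[d,e,z,h]((π[h]((R ∪ π[y,h](R))) ⋈[h=e] S)) → 4
  π[d,z](π[d,e,z,h]((π[h]((R ∪ π[y,h](R))) ⋈[h=e] S))) → 4
  σ[d<=8](π[d,z](π[d,e,z,h]((π[h]((R ∪ π[y,h](R))) ⋈[h=e] S)))) → 4
  γ[z; MIN(d)→b](σ[d<=8](π[d,z](π[d,e,z,h]((π[h]((R ∪ π[y,h](R))) ⋈[h=e] S))))) → 2

E1 and E2 produce the same multiset:
z | b
r | 6
s | 3

yes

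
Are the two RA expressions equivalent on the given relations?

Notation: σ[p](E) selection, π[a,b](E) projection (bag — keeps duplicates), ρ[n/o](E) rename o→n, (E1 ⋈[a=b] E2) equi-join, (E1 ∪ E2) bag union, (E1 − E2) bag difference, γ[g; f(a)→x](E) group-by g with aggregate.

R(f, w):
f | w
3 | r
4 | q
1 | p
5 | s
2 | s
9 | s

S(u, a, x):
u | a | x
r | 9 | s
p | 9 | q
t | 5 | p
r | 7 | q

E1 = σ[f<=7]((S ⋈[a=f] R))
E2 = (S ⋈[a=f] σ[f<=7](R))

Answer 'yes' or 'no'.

E1 subexpression sizes:
  S → 4
  R → 6
  (S ⋈[a=f] R) → 3
  σ[f<=7]((S ⋈[a=f] R)) → 1
E2 subexpression sizes:
  S → 4
  R → 6
  σ[f<=7](R) → 5
  (S ⋈[a=f] σ[f<=7](R)) → 1

E1 and E2 produce the same multiset:
u | a | x | f | w
t | 5 | p | 5 | s

yes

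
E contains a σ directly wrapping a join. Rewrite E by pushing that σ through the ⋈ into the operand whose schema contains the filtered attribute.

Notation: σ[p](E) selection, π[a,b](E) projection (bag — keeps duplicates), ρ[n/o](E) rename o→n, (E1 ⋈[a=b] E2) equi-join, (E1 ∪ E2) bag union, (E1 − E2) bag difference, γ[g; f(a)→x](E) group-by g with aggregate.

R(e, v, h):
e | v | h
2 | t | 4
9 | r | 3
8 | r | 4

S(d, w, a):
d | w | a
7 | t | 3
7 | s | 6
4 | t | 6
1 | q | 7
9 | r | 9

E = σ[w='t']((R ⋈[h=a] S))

σ filters on w, owned by the right side.
E' = (R ⋈[h=a] σ[w='t'](S))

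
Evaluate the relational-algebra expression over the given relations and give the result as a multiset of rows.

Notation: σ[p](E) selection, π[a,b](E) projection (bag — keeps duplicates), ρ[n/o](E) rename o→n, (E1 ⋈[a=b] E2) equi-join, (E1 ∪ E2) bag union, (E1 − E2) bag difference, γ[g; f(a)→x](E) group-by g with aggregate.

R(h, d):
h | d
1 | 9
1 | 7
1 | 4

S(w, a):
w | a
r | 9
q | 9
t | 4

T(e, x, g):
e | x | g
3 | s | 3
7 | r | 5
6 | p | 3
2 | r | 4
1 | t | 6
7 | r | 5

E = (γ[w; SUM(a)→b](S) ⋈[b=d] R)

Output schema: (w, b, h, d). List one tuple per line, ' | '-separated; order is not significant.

Subexpression sizes:
  S → 3
  γ[w; SUM(a)→b](S) → 3
  R → 3
  (γ[w; SUM(a)→b](S) ⋈[b=d] R) → 3

== RESULT ==
w | b | h | d
q | 9 | 1 | 9
r | 9 | 1 | 9
t | 4 | 1 | 4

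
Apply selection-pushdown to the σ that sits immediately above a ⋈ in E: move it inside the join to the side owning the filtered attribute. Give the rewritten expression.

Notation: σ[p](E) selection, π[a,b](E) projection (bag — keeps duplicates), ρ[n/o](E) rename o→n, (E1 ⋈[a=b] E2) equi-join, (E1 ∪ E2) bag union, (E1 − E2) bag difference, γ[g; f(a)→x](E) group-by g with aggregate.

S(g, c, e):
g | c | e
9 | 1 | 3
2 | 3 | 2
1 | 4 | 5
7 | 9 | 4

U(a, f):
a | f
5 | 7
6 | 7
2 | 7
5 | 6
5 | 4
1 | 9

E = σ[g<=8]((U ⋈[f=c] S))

σ filters on g, owned by the right side.
E' = (U ⋈[f=c] σ[g<=8](S))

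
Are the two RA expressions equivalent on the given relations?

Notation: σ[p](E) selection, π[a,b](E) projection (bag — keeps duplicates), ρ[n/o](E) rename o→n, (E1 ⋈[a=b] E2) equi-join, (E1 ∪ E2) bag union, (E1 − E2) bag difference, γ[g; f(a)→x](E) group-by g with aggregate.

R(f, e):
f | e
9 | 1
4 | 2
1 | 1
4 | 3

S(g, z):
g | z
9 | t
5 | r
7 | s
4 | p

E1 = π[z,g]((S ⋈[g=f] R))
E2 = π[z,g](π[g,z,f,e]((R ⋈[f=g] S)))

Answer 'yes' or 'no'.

E1 subexpression sizes:
  S → 4
  R → 4
  (S ⋈[g=f] R) → 3
  π[z,g]((S ⋈[g=f] R)) → 3
E2 subexpression sizes:
  R → 4
  S → 4
  (R ⋈[f=g] S) → 3
  π[g,z,f,e]((R ⋈[f=g] S)) → 3
  π[z,g](π[g,z,f,e]((R ⋈[f=g] S))) → 3

E1 and E2 produce the same multiset:
z | g
p | 4
p | 4
t | 9

yes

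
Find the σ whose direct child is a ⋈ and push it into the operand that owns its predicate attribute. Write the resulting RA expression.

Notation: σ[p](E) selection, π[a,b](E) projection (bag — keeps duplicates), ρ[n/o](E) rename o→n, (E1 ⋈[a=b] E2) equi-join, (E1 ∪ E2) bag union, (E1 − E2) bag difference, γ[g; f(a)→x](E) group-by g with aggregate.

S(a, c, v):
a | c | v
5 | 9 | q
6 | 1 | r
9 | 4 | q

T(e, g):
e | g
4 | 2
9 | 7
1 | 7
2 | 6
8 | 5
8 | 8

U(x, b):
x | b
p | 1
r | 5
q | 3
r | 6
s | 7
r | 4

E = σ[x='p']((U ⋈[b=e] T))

σ filters on x, owned by the left side.
E' = (σ[x='p'](U) ⋈[b=e] T)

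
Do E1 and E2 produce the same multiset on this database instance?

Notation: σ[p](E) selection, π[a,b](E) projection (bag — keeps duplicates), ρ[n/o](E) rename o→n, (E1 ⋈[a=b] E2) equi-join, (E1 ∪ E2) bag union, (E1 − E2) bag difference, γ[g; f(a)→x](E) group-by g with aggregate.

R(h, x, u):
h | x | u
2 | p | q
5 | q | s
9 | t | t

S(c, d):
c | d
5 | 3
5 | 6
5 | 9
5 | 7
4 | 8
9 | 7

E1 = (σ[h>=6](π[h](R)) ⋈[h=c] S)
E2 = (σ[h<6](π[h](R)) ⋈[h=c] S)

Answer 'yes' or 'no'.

E1 stepwise |·|:
  R → 3
  π[h](R) → 3
  σ[h>=6](π[h](R)) → 1
  S → 6
  (σ[h>=6](π[h](R)) ⋈[h=c] S) → 1
E2 stepwise |·|:
  R → 3
  π[h](R) → 3
  σ[h<6](π[h](R)) → 2
  S → 6
  (σ[h<6](π[h](R)) ⋈[h=c] S) → 4

E1 result:
h | c | d
9 | 9 | 7
E2 result:
h | c | d
5 | 5 | 3
5 | 5 | 6
5 | 5 | 7
5 | 5 | 9
Witness: (5, 5, 9) appears 0× in E1 but 1× in E2.

no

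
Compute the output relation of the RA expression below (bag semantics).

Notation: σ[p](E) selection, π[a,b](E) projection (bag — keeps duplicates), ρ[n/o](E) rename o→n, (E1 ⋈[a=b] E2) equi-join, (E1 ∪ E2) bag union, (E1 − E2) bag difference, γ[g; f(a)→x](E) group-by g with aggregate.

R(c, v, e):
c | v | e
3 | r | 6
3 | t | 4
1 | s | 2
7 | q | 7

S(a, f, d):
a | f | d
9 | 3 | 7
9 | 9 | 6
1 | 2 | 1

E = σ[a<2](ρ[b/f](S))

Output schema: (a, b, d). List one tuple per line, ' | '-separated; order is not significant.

Row counts bottom-up:
  S → 3
  ρ[b/f](S) → 3
  σ[a<2](ρ[b/f](S)) → 1

== RESULT ==
a | b | d
1 | 2 | 1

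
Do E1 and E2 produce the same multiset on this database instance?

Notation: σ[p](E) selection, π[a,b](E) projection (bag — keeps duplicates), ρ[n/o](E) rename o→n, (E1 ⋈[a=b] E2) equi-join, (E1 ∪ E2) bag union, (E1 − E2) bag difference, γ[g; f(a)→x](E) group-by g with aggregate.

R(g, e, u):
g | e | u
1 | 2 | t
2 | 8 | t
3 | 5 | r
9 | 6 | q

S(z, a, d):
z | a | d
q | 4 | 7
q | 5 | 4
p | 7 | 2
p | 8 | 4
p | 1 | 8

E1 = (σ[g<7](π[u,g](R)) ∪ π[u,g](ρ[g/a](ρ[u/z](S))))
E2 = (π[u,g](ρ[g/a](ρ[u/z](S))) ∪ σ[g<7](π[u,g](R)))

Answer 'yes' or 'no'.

E1 row counts bottom-up:
  R → 4
  π[u,g](R) → 4
  σ[g<7](π[u,g](R)) → 3
  S → 5
  ρ[u/z](S) → 5
  ρ[g/a](ρ[u/z](S)) → 5
  π[u,g](ρ[g/a](ρ[u/z](S))) → 5
  (σ[g<7](π[u,g](R)) ∪ π[u,g](ρ[g/a](ρ[u/z](S)))) → 8
E2 row counts bottom-up:
  S → 5
  ρ[u/z](S) → 5
  ρ[g/a](ρ[u/z](S)) → 5
  π[u,g](ρ[g/a](ρ[u/z](S))) → 5
  R → 4
  π[u,g](R) → 4
  σ[g<7](π[u,g](R)) → 3
  (π[u,g](ρ[g/a](ρ[u/z](S))) ∪ σ[g<7](π[u,g](R))) → 8

E1 and E2 produce the same multiset:
u | g
p | 1
p | 7
p | 8
q | 4
q | 5
r | 3
t | 1
t | 2

yes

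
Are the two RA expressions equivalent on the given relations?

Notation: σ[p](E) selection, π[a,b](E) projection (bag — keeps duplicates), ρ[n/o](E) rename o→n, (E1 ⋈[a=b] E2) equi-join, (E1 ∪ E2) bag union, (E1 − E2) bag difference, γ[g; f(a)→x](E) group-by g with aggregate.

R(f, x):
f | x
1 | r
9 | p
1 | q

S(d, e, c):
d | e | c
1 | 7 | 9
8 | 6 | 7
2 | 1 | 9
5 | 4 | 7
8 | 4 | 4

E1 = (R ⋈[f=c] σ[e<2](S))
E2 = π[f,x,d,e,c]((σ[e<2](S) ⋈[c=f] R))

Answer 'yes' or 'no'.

E1 per-node cardinality:
  R → 3
  S → 5
  σ[e<2](S) → 1
  (R ⋈[f=c] σ[e<2](S)) → 1
E2 per-node cardinality:
  S → 5
  σ[e<2](S) → 1
  R → 3
  (σ[e<2](S) ⋈[c=f] R) → 1
  π[f,x,d,e,c]((σ[e<2](S) ⋈[c=f] R)) → 1

E1 and E2 produce the same multiset:
f | x | d | e | c
9 | p | 2 | 1 | 9

yes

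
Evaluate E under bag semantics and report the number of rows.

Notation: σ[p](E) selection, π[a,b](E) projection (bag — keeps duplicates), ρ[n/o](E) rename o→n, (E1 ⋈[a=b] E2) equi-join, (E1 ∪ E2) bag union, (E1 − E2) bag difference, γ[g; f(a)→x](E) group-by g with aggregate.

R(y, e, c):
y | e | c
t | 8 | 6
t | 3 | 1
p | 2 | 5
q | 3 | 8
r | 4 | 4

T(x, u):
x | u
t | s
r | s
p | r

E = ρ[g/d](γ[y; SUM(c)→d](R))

Subexpression sizes:
  R → 5
  γ[y; SUM(c)→d](R) → 4
  ρ[g/d](γ[y; SUM(c)→d](R)) → 4

|E| = 4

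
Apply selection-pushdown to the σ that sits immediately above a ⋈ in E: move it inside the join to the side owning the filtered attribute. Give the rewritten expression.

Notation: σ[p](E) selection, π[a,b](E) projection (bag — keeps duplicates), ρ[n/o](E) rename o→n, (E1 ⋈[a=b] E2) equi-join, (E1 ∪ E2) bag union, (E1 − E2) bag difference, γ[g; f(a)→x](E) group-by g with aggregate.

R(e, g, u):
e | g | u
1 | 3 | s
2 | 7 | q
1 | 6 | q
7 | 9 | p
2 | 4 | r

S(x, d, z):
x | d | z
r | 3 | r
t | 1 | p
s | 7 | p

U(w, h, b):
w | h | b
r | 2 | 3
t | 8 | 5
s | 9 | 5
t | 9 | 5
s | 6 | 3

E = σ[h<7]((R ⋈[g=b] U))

σ filters on h, owned by the right side.
E' = (R ⋈[g=b] σ[h<7](U))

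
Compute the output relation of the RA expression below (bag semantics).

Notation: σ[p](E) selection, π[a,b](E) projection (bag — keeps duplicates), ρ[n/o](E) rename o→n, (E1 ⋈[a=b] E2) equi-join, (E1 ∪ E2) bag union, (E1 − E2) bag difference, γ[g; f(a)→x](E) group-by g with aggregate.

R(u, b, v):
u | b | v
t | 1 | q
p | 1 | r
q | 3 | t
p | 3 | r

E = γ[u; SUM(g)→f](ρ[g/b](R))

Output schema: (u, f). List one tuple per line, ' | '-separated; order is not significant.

Per-node cardinality:
  R → 4
  ρ[g/b](R) → 4
  γ[u; SUM(g)→f](ρ[g/b](R)) → 3

== RESULT ==
u | f
p | 4
q | 3
t | 1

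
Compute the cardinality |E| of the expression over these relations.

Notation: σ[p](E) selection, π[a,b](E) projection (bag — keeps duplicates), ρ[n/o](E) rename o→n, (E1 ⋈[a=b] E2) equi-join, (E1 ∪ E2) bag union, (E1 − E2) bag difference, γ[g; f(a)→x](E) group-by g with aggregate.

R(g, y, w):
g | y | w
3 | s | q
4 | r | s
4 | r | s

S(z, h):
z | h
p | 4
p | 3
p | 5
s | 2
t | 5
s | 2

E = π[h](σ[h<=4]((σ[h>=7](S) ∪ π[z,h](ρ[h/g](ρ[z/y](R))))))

Row counts bottom-up:
  S → 6
  σ[h>=7](S) → 0
  R → 3
  ρ[z/y](R) → 3
  ρ[h/g](ρ[z/y](R)) → 3
  π[z,h](ρ[h/g](ρ[z/y](R))) → 3
  (σ[h>=7](S) ∪ π[z,h](ρ[h/g](ρ[z/y](R)))) → 3
  σ[h<=4]((σ[h>=7](S) ∪ π[z,h](ρ[h/g](ρ[z/y](R))))) → 3
  π[h](σ[h<=4]((σ[h>=7](S) ∪ π[z,h](ρ[h/g](ρ[z/y](R)))))) → 3

|E| = 3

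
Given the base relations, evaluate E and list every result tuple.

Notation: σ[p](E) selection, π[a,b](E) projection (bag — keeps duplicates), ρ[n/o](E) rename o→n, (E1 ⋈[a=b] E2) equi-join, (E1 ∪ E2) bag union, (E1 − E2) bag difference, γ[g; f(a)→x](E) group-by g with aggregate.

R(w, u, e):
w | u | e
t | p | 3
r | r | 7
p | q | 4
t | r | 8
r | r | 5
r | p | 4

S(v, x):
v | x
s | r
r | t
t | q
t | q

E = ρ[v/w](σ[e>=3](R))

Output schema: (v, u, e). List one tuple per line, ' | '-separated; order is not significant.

Subexpression sizes:
  R → 6
  σ[e>=3](R) → 6
  ρ[v/w](σ[e>=3](R)) → 6

== RESULT ==
v | u | e
p | q | 4
r | p | 4
r | r | 5
r | r | 7
t | p | 3
t | r | 8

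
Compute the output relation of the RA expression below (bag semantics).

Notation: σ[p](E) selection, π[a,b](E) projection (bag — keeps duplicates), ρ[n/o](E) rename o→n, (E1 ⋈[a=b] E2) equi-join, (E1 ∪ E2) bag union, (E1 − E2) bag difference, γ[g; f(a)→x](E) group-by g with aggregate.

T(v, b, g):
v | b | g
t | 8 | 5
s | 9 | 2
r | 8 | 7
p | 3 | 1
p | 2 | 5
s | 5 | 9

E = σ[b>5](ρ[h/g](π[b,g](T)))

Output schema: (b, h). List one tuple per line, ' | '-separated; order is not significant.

Row counts bottom-up:
  T → 6
  π[b,g](T) → 6
  ρ[h/g](π[b,g](T)) → 6
  σ[b>5](ρ[h/g](π[b,g](T))) → 3

== RESULT ==
b | h
8 | 5
8 | 7
9 | 2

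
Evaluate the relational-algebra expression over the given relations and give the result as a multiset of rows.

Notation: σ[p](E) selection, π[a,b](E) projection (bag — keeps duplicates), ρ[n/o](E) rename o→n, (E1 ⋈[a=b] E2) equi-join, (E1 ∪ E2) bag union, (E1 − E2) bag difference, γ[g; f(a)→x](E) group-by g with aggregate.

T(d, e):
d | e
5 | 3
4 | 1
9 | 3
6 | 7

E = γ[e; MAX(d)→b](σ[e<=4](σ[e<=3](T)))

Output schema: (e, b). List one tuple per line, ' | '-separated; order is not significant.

Subexpression sizes:
  T → 4
  σ[e<=3](T) → 3
  σ[e<=4](σ[e<=3](T)) → 3
  γ[e; MAX(d)→b](σ[e<=4](σ[e<=3](T))) → 2

== RESULT ==
e | b
1 | 4
3 | 9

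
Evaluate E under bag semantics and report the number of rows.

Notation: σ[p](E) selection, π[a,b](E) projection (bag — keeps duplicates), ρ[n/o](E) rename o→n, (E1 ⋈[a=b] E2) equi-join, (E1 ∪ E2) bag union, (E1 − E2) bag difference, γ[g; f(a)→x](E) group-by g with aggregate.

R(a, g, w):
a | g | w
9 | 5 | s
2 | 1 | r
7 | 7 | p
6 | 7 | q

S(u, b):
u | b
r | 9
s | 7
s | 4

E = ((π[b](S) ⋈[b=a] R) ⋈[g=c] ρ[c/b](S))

Per-node cardinality:
  S → 3
  π[b](S) → 3
  R → 4
  (π[b](S) ⋈[b=a] R) → 2
  S → 3
  ρ[c/b](S) → 3
  ((π[b](S) ⋈[b=a] R) ⋈[g=c] ρ[c/b](S)) → 1

|E| = 1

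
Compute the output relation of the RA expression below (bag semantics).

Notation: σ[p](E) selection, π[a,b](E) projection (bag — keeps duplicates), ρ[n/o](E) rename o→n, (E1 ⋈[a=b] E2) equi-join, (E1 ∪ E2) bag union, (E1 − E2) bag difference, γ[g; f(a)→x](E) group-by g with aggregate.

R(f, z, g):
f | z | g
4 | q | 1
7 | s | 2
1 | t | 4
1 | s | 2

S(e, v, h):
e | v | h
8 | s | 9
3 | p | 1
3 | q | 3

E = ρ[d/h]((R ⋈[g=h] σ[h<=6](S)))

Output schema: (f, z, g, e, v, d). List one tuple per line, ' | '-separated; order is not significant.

Stepwise |·|:
  R → 4
  S → 3
  σ[h<=6](S) → 2
  (R ⋈[g=h] σ[h<=6](S)) → 1
  ρ[d/h]((R ⋈[g=h] σ[h<=6](S))) → 1

== RESULT ==
f | z | g | e | v | d
4 | q | 1 | 3 | p | 1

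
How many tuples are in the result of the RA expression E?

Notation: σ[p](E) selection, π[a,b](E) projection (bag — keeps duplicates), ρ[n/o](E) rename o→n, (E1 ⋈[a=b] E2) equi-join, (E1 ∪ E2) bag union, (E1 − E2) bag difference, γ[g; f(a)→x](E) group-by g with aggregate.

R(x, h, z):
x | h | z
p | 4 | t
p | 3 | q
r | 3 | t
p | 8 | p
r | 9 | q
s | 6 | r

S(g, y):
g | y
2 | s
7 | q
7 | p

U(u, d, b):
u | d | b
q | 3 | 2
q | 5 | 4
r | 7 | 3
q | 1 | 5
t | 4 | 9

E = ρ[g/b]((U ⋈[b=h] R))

Subexpression sizes:
  U → 5
  R → 6
  (U ⋈[b=h] R) → 4
  ρ[g/b]((U ⋈[b=h] R)) → 4

|E| = 4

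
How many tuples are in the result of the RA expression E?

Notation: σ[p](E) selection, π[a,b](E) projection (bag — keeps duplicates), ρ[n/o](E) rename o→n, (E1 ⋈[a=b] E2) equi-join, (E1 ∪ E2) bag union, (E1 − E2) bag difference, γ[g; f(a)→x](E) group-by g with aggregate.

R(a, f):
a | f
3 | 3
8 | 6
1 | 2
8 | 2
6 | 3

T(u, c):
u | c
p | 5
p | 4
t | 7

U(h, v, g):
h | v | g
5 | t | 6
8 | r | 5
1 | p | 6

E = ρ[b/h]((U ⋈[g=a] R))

Stepwise |·|:
  U → 3
  R → 5
  (U ⋈[g=a] R) → 2
  ρ[b/h]((U ⋈[g=a] R)) → 2

|E| = 2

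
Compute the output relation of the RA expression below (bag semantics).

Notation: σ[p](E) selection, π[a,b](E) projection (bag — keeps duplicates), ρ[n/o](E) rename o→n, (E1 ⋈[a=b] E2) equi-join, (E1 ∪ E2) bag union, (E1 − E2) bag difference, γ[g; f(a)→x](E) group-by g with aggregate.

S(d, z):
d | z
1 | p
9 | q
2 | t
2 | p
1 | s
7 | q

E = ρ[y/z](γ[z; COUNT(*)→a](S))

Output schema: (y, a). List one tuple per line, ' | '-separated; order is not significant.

Per-node cardinality:
  S → 6
  γ[z; COUNT(*)→a](S) → 4
  ρ[y/z](γ[z; COUNT(*)→a](S)) → 4

== RESULT ==
y | a
p | 2
q | 2
s | 1
t | 1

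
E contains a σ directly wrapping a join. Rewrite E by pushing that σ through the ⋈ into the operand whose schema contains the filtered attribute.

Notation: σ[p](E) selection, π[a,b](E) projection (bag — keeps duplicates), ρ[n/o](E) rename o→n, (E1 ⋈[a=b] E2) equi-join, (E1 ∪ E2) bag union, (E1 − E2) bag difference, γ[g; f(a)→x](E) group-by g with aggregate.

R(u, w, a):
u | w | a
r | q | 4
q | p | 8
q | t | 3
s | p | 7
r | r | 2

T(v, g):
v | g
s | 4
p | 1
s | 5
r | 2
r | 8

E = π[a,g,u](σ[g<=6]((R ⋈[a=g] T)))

σ filters on g, owned by the right side.
E' = π[a,g,u]((R ⋈[a=g] σ[g<=6](T)))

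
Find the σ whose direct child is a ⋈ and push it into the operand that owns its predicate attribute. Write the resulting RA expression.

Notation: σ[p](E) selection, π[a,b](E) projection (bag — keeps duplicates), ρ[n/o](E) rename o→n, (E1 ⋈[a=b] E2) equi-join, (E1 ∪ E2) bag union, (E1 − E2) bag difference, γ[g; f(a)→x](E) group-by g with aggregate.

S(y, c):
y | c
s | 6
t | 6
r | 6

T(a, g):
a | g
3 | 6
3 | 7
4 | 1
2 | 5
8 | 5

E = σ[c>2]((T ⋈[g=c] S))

σ filters on c, owned by the right side.
E' = (T ⋈[g=c] σ[c>2](S))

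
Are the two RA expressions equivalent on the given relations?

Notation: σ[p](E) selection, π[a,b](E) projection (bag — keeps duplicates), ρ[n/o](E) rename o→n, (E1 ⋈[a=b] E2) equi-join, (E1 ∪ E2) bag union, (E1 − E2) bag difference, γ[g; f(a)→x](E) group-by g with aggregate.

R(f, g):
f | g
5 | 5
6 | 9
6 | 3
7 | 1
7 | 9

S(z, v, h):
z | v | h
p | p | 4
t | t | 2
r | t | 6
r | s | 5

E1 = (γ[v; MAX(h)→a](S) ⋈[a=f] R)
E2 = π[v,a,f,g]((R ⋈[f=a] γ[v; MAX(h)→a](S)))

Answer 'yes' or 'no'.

E1 subexpression sizes:
  S → 4
  γ[v; MAX(h)→a](S) → 3
  R → 5
  (γ[v; MAX(h)→a](S) ⋈[a=f] R) → 3
E2 subexpression sizes:
  R → 5
  S → 4
  γ[v; MAX(h)→a](S) → 3
  (R ⋈[f=a] γ[v; MAX(h)→a](S)) → 3
  π[v,a,f,g]((R ⋈[f=a] γ[v; MAX(h)→a](S))) → 3

E1 and E2 produce the same multiset:
v | a | f | g
s | 5 | 5 | 5
t | 6 | 6 | 3
t | 6 | 6 | 9

yes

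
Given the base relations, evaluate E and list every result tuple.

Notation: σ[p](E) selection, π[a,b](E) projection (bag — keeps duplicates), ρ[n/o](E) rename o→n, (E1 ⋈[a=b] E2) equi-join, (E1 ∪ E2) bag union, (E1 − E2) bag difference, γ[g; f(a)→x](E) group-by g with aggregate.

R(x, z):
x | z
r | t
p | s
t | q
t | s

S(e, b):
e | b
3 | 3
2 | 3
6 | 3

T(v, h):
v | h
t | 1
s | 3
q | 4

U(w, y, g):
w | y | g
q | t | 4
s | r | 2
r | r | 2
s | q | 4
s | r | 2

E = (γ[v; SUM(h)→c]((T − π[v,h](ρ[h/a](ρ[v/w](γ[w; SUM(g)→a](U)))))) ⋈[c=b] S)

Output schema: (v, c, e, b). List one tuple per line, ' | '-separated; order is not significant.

Subexpression sizes:
  T → 3
  U → 5
  γ[w; SUM(g)→a](U) → 3
  ρ[v/w](γ[w; SUM(g)→a](U)) → 3
  ρ[h/a](ρ[v/w](γ[w; SUM(g)→a](U))) → 3
  π[v,h](ρ[h/a](ρ[v/w](γ[w; SUM(g)→a](U)))) → 3
  (T − π[v,h](ρ[h/a](ρ[v/w](γ[w; SUM(g)→a](U))))) → 2
  γ[v; SUM(h)→c]((T − π[v,h](ρ[h/a](ρ[v/w](γ[w; SUM(g)→a](U)))))) → 2
  S → 3
  (γ[v; SUM(h)→c]((T − π[v,h](ρ[h/a](ρ[v/w](γ[w; SUM(g)→a](U)))))) ⋈[c=b] S) → 3

== RESULT ==
v | c | e | b
s | 3 | 2 | 3
s | 3 | 3 | 3
s | 3 | 6 | 3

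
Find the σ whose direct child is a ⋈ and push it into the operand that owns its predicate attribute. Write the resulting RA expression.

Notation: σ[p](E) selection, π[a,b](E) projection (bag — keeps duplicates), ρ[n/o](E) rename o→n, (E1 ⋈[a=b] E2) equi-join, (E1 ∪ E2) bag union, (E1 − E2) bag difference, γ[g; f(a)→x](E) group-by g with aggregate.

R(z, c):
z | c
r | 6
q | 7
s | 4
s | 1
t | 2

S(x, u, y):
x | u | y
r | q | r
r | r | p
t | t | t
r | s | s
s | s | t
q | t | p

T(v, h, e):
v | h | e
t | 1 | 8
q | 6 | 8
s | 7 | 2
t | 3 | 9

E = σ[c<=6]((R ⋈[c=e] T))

σ filters on c, owned by the left side.
E' = (σ[c<=6](R) ⋈[c=e] T)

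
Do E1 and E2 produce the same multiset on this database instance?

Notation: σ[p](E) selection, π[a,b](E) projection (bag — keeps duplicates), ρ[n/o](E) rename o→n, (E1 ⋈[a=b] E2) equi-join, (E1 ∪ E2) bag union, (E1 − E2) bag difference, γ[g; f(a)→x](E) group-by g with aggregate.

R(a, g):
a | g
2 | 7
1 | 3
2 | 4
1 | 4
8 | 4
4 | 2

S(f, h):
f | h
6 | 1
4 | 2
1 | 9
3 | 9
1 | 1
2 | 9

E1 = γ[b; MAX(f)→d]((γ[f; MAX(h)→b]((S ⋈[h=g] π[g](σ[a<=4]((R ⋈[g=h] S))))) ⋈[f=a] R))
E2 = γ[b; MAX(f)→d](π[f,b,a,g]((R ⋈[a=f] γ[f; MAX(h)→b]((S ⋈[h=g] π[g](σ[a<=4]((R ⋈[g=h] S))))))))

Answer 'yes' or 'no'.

E1 row counts bottom-up:
  S → 6
  R → 6
  S → 6
  (R ⋈[g=h] S) → 1
  σ[a<=4]((R ⋈[g=h] S)) → 1
  π[g](σ[a<=4]((R ⋈[g=h] S))) → 1
  (S ⋈[h=g] π[g](σ[a<=4]((R ⋈[g=h] S)))) → 1
  γ[f; MAX(h)→b]((S ⋈[h=g] π[g](σ[a<=4]((R ⋈[g=h] S))))) → 1
  R → 6
  (γ[f; MAX(h)→b]((S ⋈[h=g] π[g](σ[a<=4]((R ⋈[g=h] S))))) ⋈[f=a] R) → 1
  γ[b; MAX(f)→d]((γ[f; MAX(h)→b]((S ⋈[h=g] π[g](σ[a<=4]((R ⋈[g=h] S))))) ⋈[f=a] R)) → 1
E2 row counts bottom-up:
  R → 6
  S → 6
  R → 6
  S → 6
  (R ⋈[g=h] S) → 1
  σ[a<=4]((R ⋈[g=h] S)) → 1
  π[g](σ[a<=4]((R ⋈[g=h] S))) → 1
  (S ⋈[h=g] π[g](σ[a<=4]((R ⋈[g=h] S)))) → 1
  γ[f; MAX(h)→b]((S ⋈[h=g] π[g](σ[a<=4]((R ⋈[g=h] S))))) → 1
  (R ⋈[a=f] γ[f; MAX(h)→b]((S ⋈[h=g] π[g](σ[a<=4]((R ⋈[g=h] S)))))) → 1
  π[f,b,a,g]((R ⋈[a=f] γ[f; MAX(h)→b]((S ⋈[h=g] π[g](σ[a<=4]((R ⋈[g=h] S))))))) → 1
  γ[b; MAX(f)→d](π[f,b,a,g]((R ⋈[a=f] γ[f; MAX(h)→b]((S ⋈[h=g] π[g](σ[a<=4]((R ⋈[g=h] S)))))))) → 1

E1 and E2 produce the same multiset:
b | d
2 | 4

yes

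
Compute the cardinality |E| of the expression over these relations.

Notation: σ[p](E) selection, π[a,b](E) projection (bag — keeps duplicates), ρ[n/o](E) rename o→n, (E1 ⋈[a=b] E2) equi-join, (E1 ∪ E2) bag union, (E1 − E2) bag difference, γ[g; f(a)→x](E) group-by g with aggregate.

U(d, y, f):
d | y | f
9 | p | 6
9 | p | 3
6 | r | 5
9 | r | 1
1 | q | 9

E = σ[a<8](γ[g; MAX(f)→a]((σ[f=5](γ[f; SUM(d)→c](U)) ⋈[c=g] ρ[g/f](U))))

Per-node cardinality:
  U → 5
  γ[f; SUM(d)→c](U) → 5
  σ[f=5](γ[f; SUM(d)→c](U)) → 1
  U → 5
  ρ[g/f](U) → 5
  (σ[f=5](γ[f; SUM(d)→c](U)) ⋈[c=g] ρ[g/f](U)) → 1
  γ[g; MAX(f)→a]((σ[f=5](γ[f; SUM(d)→c](U)) ⋈[c=g] ρ[g/f](U))) → 1
  σ[a<8](γ[g; MAX(f)→a]((σ[f=5](γ[f; SUM(d)→c](U)) ⋈[c=g] ρ[g/f](U)))) → 1

|E| = 1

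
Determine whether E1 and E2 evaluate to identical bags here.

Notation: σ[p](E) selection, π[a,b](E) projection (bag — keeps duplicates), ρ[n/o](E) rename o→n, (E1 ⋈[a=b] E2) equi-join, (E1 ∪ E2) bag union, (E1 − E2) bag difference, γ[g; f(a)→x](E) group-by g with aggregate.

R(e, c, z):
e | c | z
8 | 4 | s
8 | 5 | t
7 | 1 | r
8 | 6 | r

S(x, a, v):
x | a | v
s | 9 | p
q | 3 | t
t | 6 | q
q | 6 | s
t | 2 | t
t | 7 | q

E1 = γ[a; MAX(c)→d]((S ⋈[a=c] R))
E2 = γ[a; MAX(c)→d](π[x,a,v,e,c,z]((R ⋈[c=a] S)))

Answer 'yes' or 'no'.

E1 subexpression sizes:
  S → 6
  R → 4
  (S ⋈[a=c] R) → 2
  γ[a; MAX(c)→d]((S ⋈[a=c] R)) → 1
E2 subexpression sizes:
  R → 4
  S → 6
  (R ⋈[c=a] S) → 2
  π[x,a,v,e,c,z]((R ⋈[c=a] S)) → 2
  γ[a; MAX(c)→d](π[x,a,v,e,c,z]((R ⋈[c=a] S))) → 1

E1 and E2 produce the same multiset:
a | d
6 | 6

yes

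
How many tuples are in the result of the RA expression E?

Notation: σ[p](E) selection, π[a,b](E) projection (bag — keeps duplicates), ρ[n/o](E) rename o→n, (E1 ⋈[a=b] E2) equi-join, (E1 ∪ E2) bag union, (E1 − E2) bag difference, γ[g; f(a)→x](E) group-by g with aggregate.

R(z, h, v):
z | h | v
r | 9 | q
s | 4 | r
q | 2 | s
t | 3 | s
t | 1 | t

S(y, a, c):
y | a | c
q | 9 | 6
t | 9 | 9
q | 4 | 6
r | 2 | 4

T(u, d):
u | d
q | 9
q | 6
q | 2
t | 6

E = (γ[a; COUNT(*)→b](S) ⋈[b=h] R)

Row counts bottom-up:
  S → 4
  γ[a; COUNT(*)→b](S) → 3
  R → 5
  (γ[a; COUNT(*)→b](S) ⋈[b=h] R) → 3

|E| = 3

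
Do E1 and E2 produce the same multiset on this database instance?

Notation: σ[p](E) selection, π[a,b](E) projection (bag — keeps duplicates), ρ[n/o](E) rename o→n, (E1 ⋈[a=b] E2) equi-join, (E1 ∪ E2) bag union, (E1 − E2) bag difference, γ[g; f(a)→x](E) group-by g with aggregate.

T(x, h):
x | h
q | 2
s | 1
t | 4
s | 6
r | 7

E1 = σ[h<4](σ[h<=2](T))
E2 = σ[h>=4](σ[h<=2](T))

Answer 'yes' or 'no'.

E1 subexpression sizes:
  T → 5
  σ[h<=2](T) → 2
  σ[h<4](σ[h<=2](T)) → 2
E2 subexpression sizes:
  T → 5
  σ[h<=2](T) → 2
  σ[h>=4](σ[h<=2](T)) → 0

E1 result:
x | h
q | 2
s | 1
E2 result:
x | h
(0 rows)
Witness: ('s', 1) appears 1× in E1 but 0× in E2.

no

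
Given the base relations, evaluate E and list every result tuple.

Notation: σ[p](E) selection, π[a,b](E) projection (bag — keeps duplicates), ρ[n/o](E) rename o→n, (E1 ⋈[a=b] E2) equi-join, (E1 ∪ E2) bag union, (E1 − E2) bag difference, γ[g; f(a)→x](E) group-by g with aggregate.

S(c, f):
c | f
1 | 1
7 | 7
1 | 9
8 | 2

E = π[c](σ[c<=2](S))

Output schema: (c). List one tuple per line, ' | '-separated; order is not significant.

Stepwise |·|:
  S → 4
  σ[c<=2](S) → 2
  π[c](σ[c<=2](S)) → 2

== RESULT ==
c
1
1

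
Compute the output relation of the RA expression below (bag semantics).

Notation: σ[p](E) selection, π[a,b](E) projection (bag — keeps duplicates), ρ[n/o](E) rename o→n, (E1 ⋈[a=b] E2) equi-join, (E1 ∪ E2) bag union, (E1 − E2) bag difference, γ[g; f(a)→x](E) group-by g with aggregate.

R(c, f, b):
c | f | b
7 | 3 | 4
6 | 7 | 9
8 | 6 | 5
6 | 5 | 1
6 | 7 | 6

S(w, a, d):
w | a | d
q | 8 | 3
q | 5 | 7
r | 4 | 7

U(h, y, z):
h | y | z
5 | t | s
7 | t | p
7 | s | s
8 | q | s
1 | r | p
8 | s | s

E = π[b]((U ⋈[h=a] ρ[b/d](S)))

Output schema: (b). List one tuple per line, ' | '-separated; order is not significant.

Row counts bottom-up:
  U → 6
  S → 3
  ρ[b/d](S) → 3
  (U ⋈[h=a] ρ[b/d](S)) → 3
  π[b]((U ⋈[h=a] ρ[b/d](S))) → 3

== RESULT ==
b
3
3
7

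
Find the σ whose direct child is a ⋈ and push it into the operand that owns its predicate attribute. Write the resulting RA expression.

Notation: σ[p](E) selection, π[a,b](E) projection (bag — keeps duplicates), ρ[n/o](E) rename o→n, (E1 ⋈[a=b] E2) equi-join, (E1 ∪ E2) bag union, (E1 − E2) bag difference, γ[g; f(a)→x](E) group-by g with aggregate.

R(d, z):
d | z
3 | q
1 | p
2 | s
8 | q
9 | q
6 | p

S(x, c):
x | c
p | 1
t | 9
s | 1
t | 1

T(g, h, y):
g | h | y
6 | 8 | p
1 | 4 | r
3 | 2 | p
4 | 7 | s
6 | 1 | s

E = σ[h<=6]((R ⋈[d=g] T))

σ filters on h, owned by the right side.
E' = (R ⋈[d=g] σ[h<=6](T))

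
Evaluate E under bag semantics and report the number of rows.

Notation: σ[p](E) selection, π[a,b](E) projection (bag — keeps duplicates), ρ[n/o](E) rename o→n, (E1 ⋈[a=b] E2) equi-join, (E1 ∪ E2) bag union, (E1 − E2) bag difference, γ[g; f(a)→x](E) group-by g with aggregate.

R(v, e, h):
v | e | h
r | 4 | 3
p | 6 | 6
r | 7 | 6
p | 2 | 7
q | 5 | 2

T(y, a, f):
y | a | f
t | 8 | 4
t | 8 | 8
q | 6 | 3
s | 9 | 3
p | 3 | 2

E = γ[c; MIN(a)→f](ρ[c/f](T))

Subexpression sizes:
  T → 5
  ρ[c/f](T) → 5
  γ[c; MIN(a)→f](ρ[c/f](T)) → 4

|E| = 4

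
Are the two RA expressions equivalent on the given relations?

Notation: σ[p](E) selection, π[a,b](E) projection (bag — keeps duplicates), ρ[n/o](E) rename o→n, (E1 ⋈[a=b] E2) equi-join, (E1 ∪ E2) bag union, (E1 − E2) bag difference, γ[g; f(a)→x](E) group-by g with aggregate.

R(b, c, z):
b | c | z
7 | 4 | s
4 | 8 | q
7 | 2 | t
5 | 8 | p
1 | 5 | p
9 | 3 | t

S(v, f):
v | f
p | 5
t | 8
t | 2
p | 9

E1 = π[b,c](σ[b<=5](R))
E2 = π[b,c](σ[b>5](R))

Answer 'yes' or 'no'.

E1 stepwise |·|:
  R → 6
  σ[b<=5](R) → 3
  π[b,c](σ[b<=5](R)) → 3
E2 stepwise |·|:
  R → 6
  σ[b>5](R) → 3
  π[b,c](σ[b>5](R)) → 3

E1 result:
b | c
1 | 5
4 | 8
5 | 8
E2 result:
b | c
7 | 2
7 | 4
9 | 3
Witness: (7, 4) appears 0× in E1 but 1× in E2.

no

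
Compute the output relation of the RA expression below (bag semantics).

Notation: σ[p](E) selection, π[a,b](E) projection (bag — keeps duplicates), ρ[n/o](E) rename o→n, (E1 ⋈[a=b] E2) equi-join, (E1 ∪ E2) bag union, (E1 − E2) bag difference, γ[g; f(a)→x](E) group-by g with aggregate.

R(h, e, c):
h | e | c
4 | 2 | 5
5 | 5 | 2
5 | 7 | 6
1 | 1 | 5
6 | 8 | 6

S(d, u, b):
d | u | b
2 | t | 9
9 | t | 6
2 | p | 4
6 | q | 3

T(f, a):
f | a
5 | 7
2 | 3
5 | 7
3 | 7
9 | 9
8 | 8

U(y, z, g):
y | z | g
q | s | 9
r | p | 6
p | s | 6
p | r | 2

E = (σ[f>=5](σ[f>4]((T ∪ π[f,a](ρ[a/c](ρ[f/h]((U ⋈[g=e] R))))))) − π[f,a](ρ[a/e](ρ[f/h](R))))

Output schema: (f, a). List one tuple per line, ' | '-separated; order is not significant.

Per-node cardinality:
  T → 6
  U → 4
  R → 5
  (U ⋈[g=e] R) → 1
  ρ[f/h]((U ⋈[g=e] R)) → 1
  ρ[a/c](ρ[f/h]((U ⋈[g=e] R))) → 1
  π[f,a](ρ[a/c](ρ[f/h]((U ⋈[g=e] R)))) → 1
  (T ∪ π[f,a](ρ[a/c](ρ[f/h]((U ⋈[g=e] R))))) → 7
  σ[f>4]((T ∪ π[f,a](ρ[a/c](ρ[f/h]((U ⋈[g=e] R)))))) → 4
  σ[f>=5](σ[f>4]((T ∪ π[f,a](ρ[a/c](ρ[f/h]((U ⋈[g=e] R))))))) → 4
  R → 5
  ρ[f/h](R) → 5
  ρ[a/e](ρ[f/h](R)) → 5
  π[f,a](ρ[a/e](ρ[f/h](R))) → 5
  (σ[f>=5](σ[f>4]((T ∪ π[f,a](ρ[a/c](ρ[f/h]((U ⋈[g=e] R))))))) − π[f,a](ρ[a/e](ρ[f/h](R)))) → 3

== RESULT ==
f | a
5 | 7
8 | 8
9 | 9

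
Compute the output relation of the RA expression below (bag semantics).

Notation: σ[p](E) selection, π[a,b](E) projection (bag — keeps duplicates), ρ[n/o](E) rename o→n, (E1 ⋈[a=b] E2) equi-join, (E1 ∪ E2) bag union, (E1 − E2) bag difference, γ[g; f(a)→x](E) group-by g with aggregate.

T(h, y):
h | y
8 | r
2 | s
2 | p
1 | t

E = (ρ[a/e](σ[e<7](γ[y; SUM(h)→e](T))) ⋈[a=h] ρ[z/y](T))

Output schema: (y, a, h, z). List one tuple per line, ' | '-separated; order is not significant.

Subexpression sizes:
  T → 4
  γ[y; SUM(h)→e](T) → 4
  σ[e<7](γ[y; SUM(h)→e](T)) → 3
  ρ[a/e](σ[e<7](γ[y; SUM(h)→e](T))) → 3
  T → 4
  ρ[z/y](T) → 4
  (ρ[a/e](σ[e<7](γ[y; SUM(h)→e](T))) ⋈[a=h] ρ[z/y](T)) → 5

== RESULT ==
y | a | h | z
p | 2 | 2 | p
p | 2 | 2 | s
s | 2 | 2 | p
s | 2 | 2 | s
t | 1 | 1 | t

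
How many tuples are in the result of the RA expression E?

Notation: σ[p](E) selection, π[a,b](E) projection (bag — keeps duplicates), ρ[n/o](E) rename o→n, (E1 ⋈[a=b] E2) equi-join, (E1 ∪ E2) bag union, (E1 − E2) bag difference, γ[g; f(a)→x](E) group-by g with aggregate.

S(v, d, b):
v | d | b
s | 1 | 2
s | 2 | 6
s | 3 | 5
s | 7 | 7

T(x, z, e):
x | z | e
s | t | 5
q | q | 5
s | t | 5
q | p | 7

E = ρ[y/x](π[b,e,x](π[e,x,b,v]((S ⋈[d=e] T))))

Subexpression sizes:
  S → 4
  T → 4
  (S ⋈[d=e] T) → 1
  π[e,x,b,v]((S ⋈[d=e] T)) → 1
  π[b,e,x](π[e,x,b,v]((S ⋈[d=e] T))) → 1
  ρ[y/x](π[b,e,x](π[e,x,b,v]((S ⋈[d=e] T)))) → 1

|E| = 1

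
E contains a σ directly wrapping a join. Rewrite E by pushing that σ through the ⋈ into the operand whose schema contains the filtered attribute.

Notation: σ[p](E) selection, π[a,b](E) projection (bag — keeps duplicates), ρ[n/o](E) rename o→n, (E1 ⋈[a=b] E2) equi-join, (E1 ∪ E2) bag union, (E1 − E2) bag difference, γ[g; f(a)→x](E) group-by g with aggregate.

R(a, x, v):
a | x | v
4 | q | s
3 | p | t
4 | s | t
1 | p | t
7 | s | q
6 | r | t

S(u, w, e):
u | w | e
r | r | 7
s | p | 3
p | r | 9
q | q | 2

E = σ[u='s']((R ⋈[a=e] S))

σ filters on u, owned by the right side.
E' = (R ⋈[a=e] σ[u='s'](S))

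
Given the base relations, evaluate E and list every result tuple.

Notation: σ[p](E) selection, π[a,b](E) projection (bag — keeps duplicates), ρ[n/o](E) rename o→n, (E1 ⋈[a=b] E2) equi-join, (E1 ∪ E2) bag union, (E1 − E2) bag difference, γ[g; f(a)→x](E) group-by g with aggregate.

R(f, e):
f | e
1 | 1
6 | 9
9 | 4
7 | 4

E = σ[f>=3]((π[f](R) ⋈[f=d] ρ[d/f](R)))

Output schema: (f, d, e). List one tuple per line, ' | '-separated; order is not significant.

Per-node cardinality:
  R → 4
  π[f](R) → 4
  R → 4
  ρ[d/f](R) → 4
  (π[f](R) ⋈[f=d] ρ[d/f](R)) → 4
  σ[f>=3]((π[f](R) ⋈[f=d] ρ[d/f](R))) → 3

== RESULT ==
f | d | e
6 | 6 | 9
7 | 7 | 4
9 | 9 | 4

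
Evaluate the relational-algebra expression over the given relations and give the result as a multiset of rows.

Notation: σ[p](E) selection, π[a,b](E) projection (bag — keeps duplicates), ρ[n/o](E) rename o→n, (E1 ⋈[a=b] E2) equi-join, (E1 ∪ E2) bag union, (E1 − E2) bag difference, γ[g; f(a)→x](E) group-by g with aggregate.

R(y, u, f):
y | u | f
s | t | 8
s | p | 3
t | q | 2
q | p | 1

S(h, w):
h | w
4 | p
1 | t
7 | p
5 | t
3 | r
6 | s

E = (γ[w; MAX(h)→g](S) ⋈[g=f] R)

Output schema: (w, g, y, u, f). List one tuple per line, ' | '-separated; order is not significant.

Per-node cardinality:
  S → 6
  γ[w; MAX(h)→g](S) → 4
  R → 4
  (γ[w; MAX(h)→g](S) ⋈[g=f] R) → 1

== RESULT ==
w | g | y | u | f
r | 3 | s | p | 3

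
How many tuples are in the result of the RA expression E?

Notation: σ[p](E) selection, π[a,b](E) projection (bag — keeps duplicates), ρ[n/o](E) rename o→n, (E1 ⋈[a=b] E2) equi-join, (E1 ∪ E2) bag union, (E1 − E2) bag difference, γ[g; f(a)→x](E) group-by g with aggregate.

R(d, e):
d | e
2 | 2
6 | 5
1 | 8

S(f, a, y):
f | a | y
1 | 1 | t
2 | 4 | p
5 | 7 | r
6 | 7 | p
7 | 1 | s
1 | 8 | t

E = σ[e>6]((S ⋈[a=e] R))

Per-node cardinality:
  S → 6
  R → 3
  (S ⋈[a=e] R) → 1
  σ[e>6]((S ⋈[a=e] R)) → 1

|E| = 1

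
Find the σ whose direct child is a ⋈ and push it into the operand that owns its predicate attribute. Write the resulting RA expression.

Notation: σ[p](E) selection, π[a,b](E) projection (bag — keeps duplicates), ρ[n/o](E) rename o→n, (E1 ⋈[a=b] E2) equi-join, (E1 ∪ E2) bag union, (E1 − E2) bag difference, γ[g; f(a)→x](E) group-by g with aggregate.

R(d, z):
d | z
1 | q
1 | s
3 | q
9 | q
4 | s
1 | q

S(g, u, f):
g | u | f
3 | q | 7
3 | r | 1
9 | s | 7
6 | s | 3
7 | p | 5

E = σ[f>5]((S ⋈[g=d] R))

σ filters on f, owned by the left side.
E' = (σ[f>5](S) ⋈[g=d] R)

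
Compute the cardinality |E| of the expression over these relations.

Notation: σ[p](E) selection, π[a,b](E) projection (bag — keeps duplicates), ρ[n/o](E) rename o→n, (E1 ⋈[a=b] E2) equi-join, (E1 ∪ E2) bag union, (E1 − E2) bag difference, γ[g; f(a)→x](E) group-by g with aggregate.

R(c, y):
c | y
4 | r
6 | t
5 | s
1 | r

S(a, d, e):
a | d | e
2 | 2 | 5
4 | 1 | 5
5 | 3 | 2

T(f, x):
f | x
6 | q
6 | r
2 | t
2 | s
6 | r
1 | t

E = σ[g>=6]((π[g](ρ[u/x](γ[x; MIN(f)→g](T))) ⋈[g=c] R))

Per-node cardinality:
  T → 6
  γ[x; MIN(f)→g](T) → 4
  ρ[u/x](γ[x; MIN(f)→g](T)) → 4
  π[g](ρ[u/x](γ[x; MIN(f)→g](T))) → 4
  R → 4
  (π[g](ρ[u/x](γ[x; MIN(f)→g](T))) ⋈[g=c] R) → 3
  σ[g>=6]((π[g](ρ[u/x](γ[x; MIN(f)→g](T))) ⋈[g=c] R)) → 2

|E| = 2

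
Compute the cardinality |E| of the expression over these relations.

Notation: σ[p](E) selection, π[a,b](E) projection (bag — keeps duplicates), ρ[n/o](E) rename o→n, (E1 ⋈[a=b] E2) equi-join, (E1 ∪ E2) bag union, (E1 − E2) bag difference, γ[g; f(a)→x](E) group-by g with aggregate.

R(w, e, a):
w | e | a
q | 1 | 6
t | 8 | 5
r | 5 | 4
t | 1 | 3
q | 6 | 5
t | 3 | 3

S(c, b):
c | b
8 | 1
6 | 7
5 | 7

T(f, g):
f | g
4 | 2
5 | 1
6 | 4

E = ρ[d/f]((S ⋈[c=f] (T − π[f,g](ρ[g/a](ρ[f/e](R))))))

Stepwise |·|:
  S → 3
  T → 3
  R → 6
  ρ[f/e](R) → 6
  ρ[g/a](ρ[f/e](R)) → 6
  π[f,g](ρ[g/a](ρ[f/e](R))) → 6
  (T − π[f,g](ρ[g/a](ρ[f/e](R)))) → 3
  (S ⋈[c=f] (T − π[f,g](ρ[g/a](ρ[f/e](R))))) → 2
  ρ[d/f]((S ⋈[c=f] (T − π[f,g](ρ[g/a](ρ[f/e](R)))))) → 2

|E| = 2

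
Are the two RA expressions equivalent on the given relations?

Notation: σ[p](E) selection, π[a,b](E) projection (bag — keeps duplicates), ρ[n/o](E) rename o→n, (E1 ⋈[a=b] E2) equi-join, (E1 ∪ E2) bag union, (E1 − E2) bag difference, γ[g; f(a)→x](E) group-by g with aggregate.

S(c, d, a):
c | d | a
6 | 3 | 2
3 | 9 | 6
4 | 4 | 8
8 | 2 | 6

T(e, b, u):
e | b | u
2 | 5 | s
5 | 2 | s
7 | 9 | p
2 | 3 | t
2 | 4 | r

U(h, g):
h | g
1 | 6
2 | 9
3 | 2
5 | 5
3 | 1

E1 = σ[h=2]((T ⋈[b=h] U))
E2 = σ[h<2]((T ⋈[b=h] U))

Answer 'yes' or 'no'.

E1 subexpression sizes:
  T → 5
  U → 5
  (T ⋈[b=h] U) → 4
  σ[h=2]((T ⋈[b=h] U)) → 1
E2 subexpression sizes:
  T → 5
  U → 5
  (T ⋈[b=h] U) → 4
  σ[h<2]((T ⋈[b=h] U)) → 0

E1 result:
e | b | u | h | g
5 | 2 | s | 2 | 9
E2 result:
e | b | u | h | g
(0 rows)
Witness: (5, 2, 's', 2, 9) appears 1× in E1 but 0× in E2.

no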